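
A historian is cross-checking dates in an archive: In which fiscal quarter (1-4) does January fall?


Month: January (month 1)
Q1: January-March (months 1-3)
Q2: April-June (months 4-6)
Q3: July-September (months 7-9)
Q4: October-December (months 10-12)
Month 1 falls in Q1

1


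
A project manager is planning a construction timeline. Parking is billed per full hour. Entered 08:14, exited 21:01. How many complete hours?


Start: 08:14
End: 21:01
Hour difference: 21 - 8 = 13 hours
Minute difference: 1 - 14 = -13 minutes
Total minutes: 767
Complete hours: 767 / 60 = 12 (remainder 47)

12


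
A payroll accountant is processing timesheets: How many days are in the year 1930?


Year: 1930
Check leap year rules:
Divisible by 4? No
1930 is not a leap year
Days: 365

365


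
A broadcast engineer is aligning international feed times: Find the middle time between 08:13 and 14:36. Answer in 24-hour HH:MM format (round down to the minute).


Start time: 08:13 = 493 minutes from midnight
End time: 14:36 = 876 minutes from midnight
Sum: 493 + 876 = 1369
Midpoint: 1369 / 2 = 684 minutes
Convert: 684 / 60 = 11 hours, 24 minutes
Result: 11:24

11:24


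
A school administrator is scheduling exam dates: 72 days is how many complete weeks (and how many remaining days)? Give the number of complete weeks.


Total days: 72
Days per week: 7
Division: 72 / 7 = 10 remainder 2
Complete weeks: 10
Remaining days: 2

10


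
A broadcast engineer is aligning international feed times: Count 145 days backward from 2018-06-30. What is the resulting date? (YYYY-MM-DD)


Start: 2018-06-30
Subtracting 145 days
Days already passed in June: 30
After going back through June: 115 more days to subtract
May 2018: 31 days, 84 remaining
April 2018: 30 days, 54 remaining
March 2018: 31 days, 23 remaining
February 2018 has 28 days, need 23
Result: 2018-02-05

2018-02-05


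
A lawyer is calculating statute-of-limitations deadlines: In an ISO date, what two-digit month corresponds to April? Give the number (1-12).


Calendar month order:
3. March
4. April <--
5. May
April is month number 4

4


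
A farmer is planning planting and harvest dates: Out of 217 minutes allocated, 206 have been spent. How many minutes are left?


Total budget: 217 minutes
Time used: 206 minutes
Remaining: 217 - 206 = 11 minutes
Percent used: 94.9%
Percent remaining: 5.1%

11


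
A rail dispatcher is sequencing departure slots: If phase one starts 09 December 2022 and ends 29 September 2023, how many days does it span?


Start date: 2022-12-09
End date: 2023-09-29
Dec 2022: +23 days
Jan 2023: +31 days
Feb 2023: +28 days
... (7 more months)
Total: 294 days

294


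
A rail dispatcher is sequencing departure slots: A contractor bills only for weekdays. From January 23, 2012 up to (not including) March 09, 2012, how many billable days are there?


Start: 2012-01-23 (Monday)
End (exclusive): 2012-03-09 (Friday)
Total calendar days: 46
Full weeks: 46 // 7 = 6 -> 30 weekdays
Remaining 4 days starting on Monday:
  Mon(w), Tue(w), Wed(w), Thu(w) -> 4 weekdays
Total business days: 30 + 4 = 34

34


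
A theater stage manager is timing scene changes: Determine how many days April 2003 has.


Month: April
Year: 2003
April is a 30-day month
Total: 30 days

30


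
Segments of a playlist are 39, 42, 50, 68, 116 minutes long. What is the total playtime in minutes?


Durations: 39, 42, 50, 68, 116
Running sum: 39
+ 42 = 81
+ 50 = 131
+ 68 = 199
+ 116 = 315
Total duration: 315 minutes
That is 5 hours and 15 minutes

315


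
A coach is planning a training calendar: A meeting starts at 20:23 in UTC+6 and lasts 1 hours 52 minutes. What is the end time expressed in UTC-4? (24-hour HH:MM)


Start: 20:23 in UTC+6
Step 1 - add duration:
  minutes: 23 + 52 = 75 (carry 1h)
  hours: 20 + 1 + 1 = 22
  end in UTC+6: 22:15
Step 2 - convert UTC+6 -> UTC-4:
  offset difference: -4 - (6) = -10 hours
  22 + (-10) = 12 -> mod 24 = 12
Result: 12:15 in UTC-4

12:15


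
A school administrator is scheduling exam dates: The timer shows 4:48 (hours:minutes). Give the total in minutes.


Hours: 4
Minutes: 48
Convert hours to minutes: 4 x 60 = 240
Add remaining minutes: 240 + 48 = 288

288


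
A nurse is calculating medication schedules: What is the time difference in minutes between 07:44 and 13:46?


Start time: 07:44 = 464 minutes from midnight
End time: 13:46 = 826 minutes from midnight
Difference: 826 - 464 = 362 minutes
That is 6 hours and 2 minutes

362


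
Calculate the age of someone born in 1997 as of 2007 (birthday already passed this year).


Birth year: 1997
Current year: 2007
Age = current year - birth year
Age = 2007 - 1997 = 10

10


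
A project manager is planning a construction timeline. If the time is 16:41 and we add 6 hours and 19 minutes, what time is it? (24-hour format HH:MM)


Start time: 16:41
Adding: 6 hours 19 minutes
Minutes: 41 + 19 = 60
Minute overflow: 60 >= 60, so carry 1 hour, minutes = 0
Hours: 16 + 6 + 1 = 23
Result: 23:00

23:00


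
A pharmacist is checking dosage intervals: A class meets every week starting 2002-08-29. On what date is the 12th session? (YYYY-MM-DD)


First occurrence: 2002-08-29 (occurrence 1)
Each occurrence is 7 days after the previous.
Occurrence 12 is 11 weeks after the first.
11 weeks = 77 days
2002-08-29 + 77 days = 2002-11-14

2002-11-14


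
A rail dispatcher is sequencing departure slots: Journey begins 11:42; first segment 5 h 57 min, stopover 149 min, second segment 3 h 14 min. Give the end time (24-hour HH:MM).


Depart: 11:42
Leg 1: +357 min -> 17:39
Layover: +149 min -> 20:08
Leg 2: +194 min -> 23:22
Total travel: 700 minutes = 11h 40m
Arrival: 23:22

23:22


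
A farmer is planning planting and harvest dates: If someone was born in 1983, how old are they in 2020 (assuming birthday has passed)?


Birth year: 1983
Current year: 2020
Age = current year - birth year
Age = 2020 - 1983 = 37

37


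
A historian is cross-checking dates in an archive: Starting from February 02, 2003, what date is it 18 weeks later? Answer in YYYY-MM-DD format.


Start: 2003-02-02
Weeks to add: 18
Convert to days: 18 x 7 = 126 days
Add 126 days to 2003-02-02
Result: 2003-06-08

2003-06-08


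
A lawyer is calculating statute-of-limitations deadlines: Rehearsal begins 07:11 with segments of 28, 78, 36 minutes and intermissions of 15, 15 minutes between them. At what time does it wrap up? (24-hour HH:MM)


Start: 07:11 = 431 min from midnight
  after task 1 (28 min): 07:39
  after break (15 min): 07:54
  after task 2 (78 min): 09:12
  after break (15 min): 09:27
  after task 3 (36 min): 10:03
Total elapsed: 172 minutes
End time: 10:03

10:03


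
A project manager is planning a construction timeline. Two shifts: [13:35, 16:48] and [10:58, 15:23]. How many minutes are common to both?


Interval A: [815, 1008] minutes from midnight
Interval B: [658, 923] minutes from midnight
Overlap start = max(815, 658) = 815
Overlap end = min(1008, 923) = 923
Overlap = 923 - 815 = 108 minutes

108


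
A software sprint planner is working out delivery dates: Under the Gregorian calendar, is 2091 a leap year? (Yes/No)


Year: 2091
Divisible by 4? 2091 / 4 = 522.75 -> No
Not divisible by 4, so NOT a leap year

No


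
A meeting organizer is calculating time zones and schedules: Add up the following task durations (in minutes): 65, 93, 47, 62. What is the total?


Durations: 65, 93, 47, 62
Running sum: 65
+ 93 = 158
+ 47 = 205
+ 62 = 267
Total duration: 267 minutes
That is 4 hours and 27 minutes

267


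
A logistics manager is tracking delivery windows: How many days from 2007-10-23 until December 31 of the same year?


Start: October 23, 2007
End: December 31, 2007
Days left in October: 8
November: 30
December: 31
Sum of remaining months: 61
Total: 8 + 61 = 69

69


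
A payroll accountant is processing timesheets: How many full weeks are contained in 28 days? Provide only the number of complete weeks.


Total days: 28
Days per week: 7
Division: 28 / 7 = 4 remainder 0
Complete weeks: 4
Remaining days: 0

4


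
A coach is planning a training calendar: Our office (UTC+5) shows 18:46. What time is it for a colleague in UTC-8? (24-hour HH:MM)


Local time: 18:46 at UTC+5 (offset 5h)
Target zone: UTC-8 (offset -8h)
Difference: -8 - (5) = -13 hours
Calculation: 18 + (-13) = 5
Result: 05:46

05:46


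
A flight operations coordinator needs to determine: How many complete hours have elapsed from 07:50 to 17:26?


Start: 07:50
End: 17:26
Hour difference: 17 - 7 = 10 hours
Minute difference: 26 - 50 = -24 minutes
Total minutes: 576
Complete hours: 576 / 60 = 9 (remainder 36)

9


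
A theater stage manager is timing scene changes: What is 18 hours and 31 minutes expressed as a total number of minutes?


Hours: 18
Minutes: 31
Convert hours to minutes: 18 x 60 = 1080
Add remaining minutes: 1080 + 31 = 1111

1111


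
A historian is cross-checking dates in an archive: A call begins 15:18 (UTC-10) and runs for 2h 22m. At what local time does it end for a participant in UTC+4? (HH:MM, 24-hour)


Start: 15:18 in UTC-10
Step 1 - add duration:
  minutes: 18 + 22 = 40
  hours: 15 + 2 + 0 = 17
  end in UTC-10: 17:40
Step 2 - convert UTC-10 -> UTC+4:
  offset difference: 4 - (-10) = 14 hours
  17 + (14) = 31 -> mod 24 = 7
Result: 07:40 in UTC+4

07:40


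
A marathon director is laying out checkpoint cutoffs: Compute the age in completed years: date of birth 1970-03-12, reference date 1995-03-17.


Birth: 1970-03-12
Reference: 1995-03-17
Year difference: 1995 - 1970 = 25
Has birthday (03-12) occurred by 03-17? Yes
Age in full years: 25

25


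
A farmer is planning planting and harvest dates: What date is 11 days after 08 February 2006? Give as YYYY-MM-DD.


Start: 2006-02-08
Adding 11 days
Days remaining in February: 20
Result: 2006-02-19

2006-02-19


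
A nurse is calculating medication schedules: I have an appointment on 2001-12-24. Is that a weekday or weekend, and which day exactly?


Date: 2001-12-24
January 1, 2001 is a Monday
Day of year: 358
Offset from Jan 1: 357 days
357 mod 7 = 0
Result: Monday

Monday


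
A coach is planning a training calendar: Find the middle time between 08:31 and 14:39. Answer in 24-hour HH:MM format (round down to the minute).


Start time: 08:31 = 511 minutes from midnight
End time: 14:39 = 879 minutes from midnight
Sum: 511 + 879 = 1390
Midpoint: 1390 / 2 = 695 minutes
Convert: 695 / 60 = 11 hours, 35 minutes
Result: 11:35

11:35


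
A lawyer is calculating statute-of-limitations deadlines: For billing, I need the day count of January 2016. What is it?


Month: January
Year: 2016
January is a 31-day month
Total: 31 days

31


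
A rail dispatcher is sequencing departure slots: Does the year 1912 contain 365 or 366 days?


Year: 1912
Check leap year rules:
Divisible by 4? Yes
Divisible by 100? No
1912 is a leap year
Days: 366

366


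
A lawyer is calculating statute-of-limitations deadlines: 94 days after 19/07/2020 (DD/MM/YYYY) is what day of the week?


Start: 2020-07-19 (Sunday)
Step 1 - find target date: add 94 days
  2020-07-19 + 94 days = 2020-10-21
Step 2 - day of week:
  94 mod 7 = 3
  Sunday + 3 days -> Wednesday
Result: Wednesday (2020-10-21)

Wednesday


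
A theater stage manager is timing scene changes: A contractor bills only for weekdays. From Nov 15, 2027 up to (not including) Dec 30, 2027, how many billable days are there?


Start: 2027-11-15 (Monday)
End (exclusive): 2027-12-30 (Thursday)
Total calendar days: 45
Full weeks: 45 // 7 = 6 -> 30 weekdays
Remaining 3 days starting on Monday:
  Mon(w), Tue(w), Wed(w) -> 3 weekdays
Total business days: 30 + 3 = 33

33


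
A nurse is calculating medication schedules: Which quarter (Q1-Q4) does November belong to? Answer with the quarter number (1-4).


Month: November (month 11)
Q1: January-March (months 1-3)
Q2: April-June (months 4-6)
Q3: July-September (months 7-9)
Q4: October-December (months 10-12)
Month 11 falls in Q4

4


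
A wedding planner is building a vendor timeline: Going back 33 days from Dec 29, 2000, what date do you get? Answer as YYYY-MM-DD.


Start: 2000-12-29
Subtracting 33 days
Days already passed in December: 29
After going back through December: 4 more days to subtract
November 2000 has 30 days, need 4
Result: 2000-11-26

2000-11-26


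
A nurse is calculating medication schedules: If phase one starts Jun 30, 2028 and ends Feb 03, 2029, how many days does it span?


Start date: 2028-06-30
End date: 2029-02-03
Jun 2028: +1 days
Jul 2028: +31 days
Aug 2028: +31 days
... (6 more months)
Total: 218 days

218


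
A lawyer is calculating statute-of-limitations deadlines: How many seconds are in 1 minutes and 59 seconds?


Minutes: 1
Seconds: 59
Convert minutes to seconds: 1 x 60 = 60
Add remaining seconds: 60 + 59 = 119

119


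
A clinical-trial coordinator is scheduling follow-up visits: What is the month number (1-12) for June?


Calendar month order:
5. May
6. June <--
7. July
June is month number 6

6


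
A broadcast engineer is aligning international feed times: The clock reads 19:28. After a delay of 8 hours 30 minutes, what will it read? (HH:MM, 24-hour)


Start time: 19:28
Adding: 8 hours 30 minutes
Minutes: 28 + 30 = 58
Hours: 19 + 8 + 0 = 27
Hour wraparound: 27 mod 24 = 3
Result: 03:58

03:58


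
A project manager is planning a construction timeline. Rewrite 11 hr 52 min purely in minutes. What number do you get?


Hours: 11
Extra minutes: 52
Minutes per hour: 60
Hours to minutes: 11 x 60 = 660
Total: 660 + 52 = 712

712


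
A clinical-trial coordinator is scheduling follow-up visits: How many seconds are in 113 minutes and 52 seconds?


Minutes: 113
Extra seconds: 52
Seconds per minute: 60
Minutes to seconds: 113 x 60 = 6780
Total: 6780 + 52 = 6832

6832


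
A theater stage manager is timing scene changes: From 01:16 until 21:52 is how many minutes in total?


Start time: 01:16 = 76 minutes from midnight
End time: 21:52 = 1312 minutes from midnight
Difference: 1312 - 76 = 1236 minutes
That is 20 hours and 36 minutes

1236


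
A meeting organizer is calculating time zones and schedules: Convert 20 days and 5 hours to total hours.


Days: 20
Extra hours: 5
Hours per day: 24
Days to hours: 20 x 24 = 480
Total: 480 + 5 = 485

485


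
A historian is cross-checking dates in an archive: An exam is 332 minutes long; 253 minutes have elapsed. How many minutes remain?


Total budget: 332 minutes
Time used: 253 minutes
Remaining: 332 - 253 = 79 minutes
Percent used: 76.2%
Percent remaining: 23.8%

79


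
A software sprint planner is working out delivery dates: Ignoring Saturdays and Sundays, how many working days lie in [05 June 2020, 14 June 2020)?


Start: 2020-06-05 (Friday)
End (exclusive): 2020-06-14 (Sunday)
Total calendar days: 9
Full weeks: 9 // 7 = 1 -> 5 weekdays
Remaining 2 days starting on Friday:
  Fri(w), Sat(-) -> 1 weekdays
Total business days: 5 + 1 = 6

6


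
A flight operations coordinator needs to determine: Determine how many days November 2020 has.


Month: November
Year: 2020
November is a 30-day month
Total: 30 days

30


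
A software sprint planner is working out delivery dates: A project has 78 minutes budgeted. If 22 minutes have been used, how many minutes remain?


Total budget: 78 minutes
Time used: 22 minutes
Remaining: 78 - 22 = 56 minutes
Percent used: 28.2%
Percent remaining: 71.8%

56


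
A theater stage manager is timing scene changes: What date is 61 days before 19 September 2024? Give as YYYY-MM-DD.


Start: 2024-09-19
Subtracting 61 days
Days already passed in September: 19
After going back through September: 42 more days to subtract
August 2024: 31 days, 11 remaining
July 2024 has 31 days, need 11
Result: 2024-07-20

2024-07-20


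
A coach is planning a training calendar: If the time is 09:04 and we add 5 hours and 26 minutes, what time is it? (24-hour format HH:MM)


Start time: 09:04
Adding: 5 hours 26 minutes
Minutes: 4 + 26 = 30
Hours: 9 + 5 + 0 = 14
Result: 14:30

14:30


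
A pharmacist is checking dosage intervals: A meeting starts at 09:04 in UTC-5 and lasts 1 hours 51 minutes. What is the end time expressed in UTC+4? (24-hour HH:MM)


Start: 09:04 in UTC-5
Step 1 - add duration:
  minutes: 4 + 51 = 55
  hours: 9 + 1 + 0 = 10
  end in UTC-5: 10:55
Step 2 - convert UTC-5 -> UTC+4:
  offset difference: 4 - (-5) = 9 hours
  10 + (9) = 19 -> mod 24 = 19
Result: 19:55 in UTC+4

19:55


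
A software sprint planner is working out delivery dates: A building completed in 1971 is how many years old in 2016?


Birth year: 1971
Current year: 2016
Age = current year - birth year
Age = 2016 - 1971 = 45

45


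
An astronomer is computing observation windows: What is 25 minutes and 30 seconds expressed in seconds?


Minutes: 25
Extra seconds: 30
Seconds per minute: 60
Minutes to seconds: 25 x 60 = 1500
Total: 1500 + 30 = 1530

1530


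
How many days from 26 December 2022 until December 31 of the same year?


Start: December 26, 2022
End: December 31, 2022
Days left in December: 5
Total: 5 days

5


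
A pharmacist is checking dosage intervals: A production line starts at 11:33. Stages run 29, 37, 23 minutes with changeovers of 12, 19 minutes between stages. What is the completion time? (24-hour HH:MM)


Start: 11:33 = 693 min from midnight
  after task 1 (29 min): 12:02
  after break (12 min): 12:14
  after task 2 (37 min): 12:51
  after break (19 min): 13:10
  after task 3 (23 min): 13:33
Total elapsed: 120 minutes
End time: 13:33

13:33


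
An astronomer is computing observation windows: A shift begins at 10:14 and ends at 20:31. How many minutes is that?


Start time: 10:14 = 614 minutes from midnight
End time: 20:31 = 1231 minutes from midnight
Difference: 1231 - 614 = 617 minutes
That is 10 hours and 17 minutes

617


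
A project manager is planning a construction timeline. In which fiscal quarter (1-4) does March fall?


Month: March (month 3)
Q1: January-March (months 1-3)
Q2: April-June (months 4-6)
Q3: July-September (months 7-9)
Q4: October-December (months 10-12)
Month 3 falls in Q1

1


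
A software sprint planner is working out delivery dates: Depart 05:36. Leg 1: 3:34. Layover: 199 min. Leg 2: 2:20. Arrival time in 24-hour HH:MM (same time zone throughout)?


Depart: 05:36
Leg 1: +214 min -> 09:10
Layover: +199 min -> 12:29
Leg 2: +140 min -> 14:49
Total travel: 553 minutes = 9h 13m
Arrival: 14:49

14:49


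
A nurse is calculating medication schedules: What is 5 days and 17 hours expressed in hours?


Days: 5
Extra hours: 17
Hours per day: 24
Days to hours: 5 x 24 = 120
Total: 120 + 17 = 137

137


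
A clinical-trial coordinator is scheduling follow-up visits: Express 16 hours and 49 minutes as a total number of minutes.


Hours: 16
Extra minutes: 49
Minutes per hour: 60
Hours to minutes: 16 x 60 = 960
Total: 960 + 49 = 1009

1009


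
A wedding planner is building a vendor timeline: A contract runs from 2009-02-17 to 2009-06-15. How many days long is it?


Start date: 2009-02-17
End date: 2009-06-15
Feb 2009: +12 days
Mar 2009: +31 days
Apr 2009: +30 days
May 2009: +31 days
Jun 2009: +14 days
Total: 118 days

118


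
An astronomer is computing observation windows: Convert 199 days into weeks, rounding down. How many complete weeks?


Total days: 199
Days per week: 7
Division: 199 / 7 = 28 remainder 3
Complete weeks: 28
Remaining days: 3

28


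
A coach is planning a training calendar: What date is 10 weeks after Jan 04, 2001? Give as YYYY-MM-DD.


Start: 2001-01-04
Weeks to add: 10
Convert to days: 10 x 7 = 70 days
Add 70 days to 2001-01-04
Result: 2001-03-15

2001-03-15


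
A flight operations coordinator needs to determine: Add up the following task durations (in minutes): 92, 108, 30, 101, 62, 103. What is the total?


Durations: 92, 108, 30, 101, 62, 103
Running sum: 92
+ 108 = 200
+ 30 = 230
+ 101 = 331
+ 62 = 393
+ 103 = 496
Total duration: 496 minutes
That is 8 hours and 16 minutes

496


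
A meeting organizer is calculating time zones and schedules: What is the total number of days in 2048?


Year: 2048
Check leap year rules:
Divisible by 4? Yes
Divisible by 100? No
2048 is a leap year
Days: 366

366


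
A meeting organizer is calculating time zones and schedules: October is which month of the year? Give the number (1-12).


Calendar month order:
9. September
10. October <--
11. November
October is month number 10

10


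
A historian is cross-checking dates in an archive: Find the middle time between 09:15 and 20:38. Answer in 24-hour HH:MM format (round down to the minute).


Start time: 09:15 = 555 minutes from midnight
End time: 20:38 = 1238 minutes from midnight
Sum: 555 + 1238 = 1793
Midpoint: 1793 / 2 = 896 minutes
Convert: 896 / 60 = 14 hours, 56 minutes
Result: 14:56

14:56


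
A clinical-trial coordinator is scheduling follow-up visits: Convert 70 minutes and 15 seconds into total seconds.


Minutes: 70
Seconds: 15
Convert minutes to seconds: 70 x 60 = 4200
Add remaining seconds: 4200 + 15 = 4215

4215


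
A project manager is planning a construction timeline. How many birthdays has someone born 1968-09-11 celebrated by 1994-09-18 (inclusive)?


Birth: 1968-09-11
Reference: 1994-09-18
Year difference: 1994 - 1968 = 26
Has birthday (09-11) occurred by 09-18? Yes
Age in full years: 26

26


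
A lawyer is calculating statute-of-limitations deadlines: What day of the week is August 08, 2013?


Date: 2013-08-08
January 1, 2013 is a Tuesday
Day of year: 220
Offset from Jan 1: 219 days
219 mod 7 = 2
Result: Thursday

Thursday


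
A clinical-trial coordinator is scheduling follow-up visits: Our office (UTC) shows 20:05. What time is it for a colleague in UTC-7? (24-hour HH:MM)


Local time: 20:05 at UTC (offset 0h)
Target zone: UTC-7 (offset -7h)
Difference: -7 - (0) = -7 hours
Calculation: 20 + (-7) = 13
Result: 13:05

13:05


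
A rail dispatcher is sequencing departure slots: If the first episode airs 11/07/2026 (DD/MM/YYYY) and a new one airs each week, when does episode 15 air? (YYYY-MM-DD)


First occurrence: 2026-07-11 (occurrence 1)
Each occurrence is 7 days after the previous.
Occurrence 15 is 14 weeks after the first.
14 weeks = 98 days
2026-07-11 + 98 days = 2026-10-17

2026-10-17


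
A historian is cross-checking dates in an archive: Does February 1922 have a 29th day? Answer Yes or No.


Year: 1922
Divisible by 4? 1922 / 4 = 480.5 -> No
Not divisible by 4, so NOT a leap year

No


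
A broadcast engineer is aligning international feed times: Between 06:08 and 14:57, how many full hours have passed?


Start: 06:08
End: 14:57
Hour difference: 14 - 6 = 8 hours
Minute difference: 57 - 8 = 49 minutes
Total minutes: 529
Complete hours: 529 / 60 = 8 (remainder 49)

8


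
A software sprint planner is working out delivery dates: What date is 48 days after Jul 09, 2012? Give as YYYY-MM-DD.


Start: 2012-07-09
Adding 48 days
Days remaining in July: 22
After July: 26 days still to add
August 2012 has 31 days, need 26
Result: 2012-08-26

2012-08-26


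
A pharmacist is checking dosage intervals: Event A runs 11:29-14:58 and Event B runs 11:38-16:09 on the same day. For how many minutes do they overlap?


Interval A: [689, 898] minutes from midnight
Interval B: [698, 969] minutes from midnight
Overlap start = max(689, 698) = 698
Overlap end = min(898, 969) = 898
Overlap = 898 - 698 = 200 minutes

200


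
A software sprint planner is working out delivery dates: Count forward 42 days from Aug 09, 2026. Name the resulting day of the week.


Start: 2026-08-09 (Sunday)
Step 1 - find target date: add 42 days
  2026-08-09 + 42 days = 2026-09-20
Step 2 - day of week:
  42 mod 7 = 0
  Sunday + 0 days -> Sunday
Result: Sunday (2026-09-20)

Sunday


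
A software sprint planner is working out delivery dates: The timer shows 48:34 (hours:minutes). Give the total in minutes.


Hours: 48
Minutes: 34
Convert hours to minutes: 48 x 60 = 2880
Add remaining minutes: 2880 + 34 = 2914

2914


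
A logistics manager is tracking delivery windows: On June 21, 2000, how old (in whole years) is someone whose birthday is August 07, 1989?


Birth: 1989-08-07
Reference: 2000-06-21
Year difference: 2000 - 1989 = 11
Has birthday (08-07) occurred by 06-21? No
Birthday not yet reached this year -> subtract 1
Age in full years: 10

10


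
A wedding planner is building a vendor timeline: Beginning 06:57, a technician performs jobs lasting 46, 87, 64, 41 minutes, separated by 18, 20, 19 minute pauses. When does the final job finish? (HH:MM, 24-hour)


Start: 06:57 = 417 min from midnight
  after task 1 (46 min): 07:43
  after break (18 min): 08:01
  after task 2 (87 min): 09:28
  after break (20 min): 09:48
  after task 3 (64 min): 10:52
  after break (19 min): 11:11
  after task 4 (41 min): 11:52
Total elapsed: 295 minutes
End time: 11:52

11:52


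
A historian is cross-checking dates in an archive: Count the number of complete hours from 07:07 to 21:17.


Start: 07:07
End: 21:17
Hour difference: 21 - 7 = 14 hours
Minute difference: 17 - 7 = 10 minutes
Total minutes: 850
Complete hours: 850 / 60 = 14 (remainder 10)

14


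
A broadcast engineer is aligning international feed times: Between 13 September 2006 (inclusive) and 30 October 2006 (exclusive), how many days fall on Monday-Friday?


Start: 2006-09-13 (Wednesday)
End (exclusive): 2006-10-30 (Monday)
Total calendar days: 47
Full weeks: 47 // 7 = 6 -> 30 weekdays
Remaining 5 days starting on Wednesday:
  Wed(w), Thu(w), Fri(w), Sat(-), Sun(-) -> 3 weekdays
Total business days: 30 + 3 = 33

33


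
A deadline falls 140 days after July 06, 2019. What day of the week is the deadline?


Start: 2019-07-06 (Saturday)
Step 1 - find target date: add 140 days
  2019-07-06 + 140 days = 2019-11-23
Step 2 - day of week:
  140 mod 7 = 0
  Saturday + 0 days -> Saturday
Result: Saturday (2019-11-23)

Saturday


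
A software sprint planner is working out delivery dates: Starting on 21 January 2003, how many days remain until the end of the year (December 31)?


Start: January 21, 2003
End: December 31, 2003
Days left in January: 10
February: 28
March: 31
April: 30
May: 31
... plus remaining months
Sum of remaining months: 334
Total: 10 + 334 = 344

344


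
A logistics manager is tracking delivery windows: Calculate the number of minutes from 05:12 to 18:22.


Start time: 05:12 = 312 minutes from midnight
End time: 18:22 = 1102 minutes from midnight
Difference: 1102 - 312 = 790 minutes
That is 13 hours and 10 minutes

790


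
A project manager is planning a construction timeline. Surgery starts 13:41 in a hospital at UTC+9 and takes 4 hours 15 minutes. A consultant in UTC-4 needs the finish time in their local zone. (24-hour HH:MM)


Start: 13:41 in UTC+9
Step 1 - add duration:
  minutes: 41 + 15 = 56
  hours: 13 + 4 + 0 = 17
  end in UTC+9: 17:56
Step 2 - convert UTC+9 -> UTC-4:
  offset difference: -4 - (9) = -13 hours
  17 + (-13) = 4 -> mod 24 = 4
Result: 04:56 in UTC-4

04:56


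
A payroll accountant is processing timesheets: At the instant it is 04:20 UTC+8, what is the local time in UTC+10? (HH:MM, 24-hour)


Local time: 04:20 at UTC+8 (offset 8h)
Target zone: UTC+10 (offset 10h)
Difference: 10 - (8) = 2 hours
Calculation: 4 + (2) = 6
Result: 06:20

06:20


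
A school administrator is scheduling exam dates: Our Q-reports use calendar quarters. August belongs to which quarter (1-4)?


Month: August (month 8)
Q1: January-March (months 1-3)
Q2: April-June (months 4-6)
Q3: July-September (months 7-9)
Q4: October-December (months 10-12)
Month 8 falls in Q3

3


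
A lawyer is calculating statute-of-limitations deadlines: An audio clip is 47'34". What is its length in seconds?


Minutes: 47
Seconds: 34
Convert minutes to seconds: 47 x 60 = 2820
Add remaining seconds: 2820 + 34 = 2854

2854


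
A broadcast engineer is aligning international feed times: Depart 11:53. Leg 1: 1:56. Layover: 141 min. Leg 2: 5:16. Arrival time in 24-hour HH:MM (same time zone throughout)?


Depart: 11:53
Leg 1: +116 min -> 13:49
Layover: +141 min -> 16:10
Leg 2: +316 min -> 21:26
Total travel: 573 minutes = 9h 33m
Arrival: 21:26

21:26


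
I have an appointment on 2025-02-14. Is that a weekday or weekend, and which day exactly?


Date: 2025-02-14
January 1, 2025 is a Wednesday
Day of year: 45
Offset from Jan 1: 44 days
44 mod 7 = 2
Result: Friday

Friday


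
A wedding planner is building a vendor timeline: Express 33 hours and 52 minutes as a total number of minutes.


Hours: 33
Extra minutes: 52
Minutes per hour: 60
Hours to minutes: 33 x 60 = 1980
Total: 1980 + 52 = 2032

2032


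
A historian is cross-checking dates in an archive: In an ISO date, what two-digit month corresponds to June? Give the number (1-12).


Calendar month order:
5. May
6. June <--
7. July
June is month number 6

6


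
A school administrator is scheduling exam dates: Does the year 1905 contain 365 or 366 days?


Year: 1905
Check leap year rules:
Divisible by 4? No
1905 is not a leap year
Days: 365

365


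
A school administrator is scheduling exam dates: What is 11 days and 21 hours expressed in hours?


Days: 11
Extra hours: 21
Hours per day: 24
Days to hours: 11 x 24 = 264
Total: 264 + 21 = 285

285


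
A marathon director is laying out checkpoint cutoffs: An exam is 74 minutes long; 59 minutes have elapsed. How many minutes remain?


Total budget: 74 minutes
Time used: 59 minutes
Remaining: 74 - 59 = 15 minutes
Percent used: 79.7%
Percent remaining: 20.3%

15


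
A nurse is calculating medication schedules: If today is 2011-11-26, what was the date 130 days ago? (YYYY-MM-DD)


Start: 2011-11-26
Subtracting 130 days
Days already passed in November: 26
After going back through November: 104 more days to subtract
October 2011: 31 days, 73 remaining
September 2011: 30 days, 43 remaining
August 2011: 31 days, 12 remaining
July 2011 has 31 days, need 12
Result: 2011-07-19

2011-07-19


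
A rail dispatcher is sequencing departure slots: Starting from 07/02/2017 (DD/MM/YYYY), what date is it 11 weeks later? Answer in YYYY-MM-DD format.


Start: 2017-02-07
Weeks to add: 11
Convert to days: 11 x 7 = 77 days
Add 77 days to 2017-02-07
Result: 2017-04-25

2017-04-25


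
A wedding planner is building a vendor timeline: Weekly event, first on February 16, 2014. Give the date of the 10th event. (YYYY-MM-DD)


First occurrence: 2014-02-16 (occurrence 1)
Each occurrence is 7 days after the previous.
Occurrence 10 is 9 weeks after the first.
9 weeks = 63 days
2014-02-16 + 63 days = 2014-04-20

2014-04-20


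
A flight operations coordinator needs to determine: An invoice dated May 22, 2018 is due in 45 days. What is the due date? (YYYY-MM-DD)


Start: 2018-05-22
Adding 45 days
Days remaining in May: 9
After May: 36 days still to add
June 2018: 30 days, 6 remaining
July 2018 has 31 days, need 6
Result: 2018-07-06

2018-07-06


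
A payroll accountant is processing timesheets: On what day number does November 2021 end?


Month: November
Year: 2021
November is a 30-day month
Total: 30 days

30


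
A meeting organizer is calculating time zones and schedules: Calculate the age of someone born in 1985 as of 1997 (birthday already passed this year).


Birth year: 1985
Current year: 1997
Age = current year - birth year
Age = 1997 - 1985 = 12

12


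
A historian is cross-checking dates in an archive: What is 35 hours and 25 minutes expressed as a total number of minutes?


Hours: 35
Minutes: 25
Convert hours to minutes: 35 x 60 = 2100
Add remaining minutes: 2100 + 25 = 2125

2125


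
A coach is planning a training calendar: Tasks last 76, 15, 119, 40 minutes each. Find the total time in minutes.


Durations: 76, 15, 119, 40
Running sum: 76
+ 15 = 91
+ 119 = 210
+ 40 = 250
Total duration: 250 minutes
That is 4 hours and 10 minutes

250


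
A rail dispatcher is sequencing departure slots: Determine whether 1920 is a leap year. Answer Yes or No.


Year: 1920
Divisible by 4? 1920 / 4 = 480.0 -> Yes
Divisible by 100? 1920 / 100 = 19.2 -> No
Divisible by 4 but not 100, so it IS a leap year

Yes


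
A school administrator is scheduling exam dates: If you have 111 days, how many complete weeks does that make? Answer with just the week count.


Total days: 111
Days per week: 7
Division: 111 / 7 = 15 remainder 6
Complete weeks: 15
Remaining days: 6

15


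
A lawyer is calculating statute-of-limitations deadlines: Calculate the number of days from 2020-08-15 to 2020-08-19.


Start date: 2020-08-15
End date: 2020-08-19
Aug 2020: +4 days
Total: 4 days

4


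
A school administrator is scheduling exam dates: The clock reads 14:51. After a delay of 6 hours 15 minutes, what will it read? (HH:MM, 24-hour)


Start time: 14:51
Adding: 6 hours 15 minutes
Minutes: 51 + 15 = 66
Minute overflow: 66 >= 60, so carry 1 hour, minutes = 6
Hours: 14 + 6 + 1 = 21
Result: 21:06

21:06


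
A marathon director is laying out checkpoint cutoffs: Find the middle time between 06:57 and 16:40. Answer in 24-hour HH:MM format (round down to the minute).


Start time: 06:57 = 417 minutes from midnight
End time: 16:40 = 1000 minutes from midnight
Sum: 417 + 1000 = 1417
Midpoint: 1417 / 2 = 708 minutes
Convert: 708 / 60 = 11 hours, 48 minutes
Result: 11:48

11:48


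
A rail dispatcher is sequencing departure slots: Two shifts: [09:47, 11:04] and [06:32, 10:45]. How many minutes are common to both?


Interval A: [587, 664] minutes from midnight
Interval B: [392, 645] minutes from midnight
Overlap start = max(587, 392) = 587
Overlap end = min(664, 645) = 645
Overlap = 645 - 587 = 58 minutes

58


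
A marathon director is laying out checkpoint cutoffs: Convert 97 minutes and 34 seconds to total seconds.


Minutes: 97
Extra seconds: 34
Seconds per minute: 60
Minutes to seconds: 97 x 60 = 5820
Total: 5820 + 34 = 5854

5854


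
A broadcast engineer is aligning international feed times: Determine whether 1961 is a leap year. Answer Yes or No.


Year: 1961
Divisible by 4? 1961 / 4 = 490.25 -> No
Not divisible by 4, so NOT a leap year

No


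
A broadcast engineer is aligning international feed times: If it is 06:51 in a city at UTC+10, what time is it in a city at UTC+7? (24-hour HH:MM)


Local time: 06:51 at UTC+10 (offset 10h)
Target zone: UTC+7 (offset 7h)
Difference: 7 - (10) = -3 hours
Calculation: 6 + (-3) = 3
Result: 03:51

03:51


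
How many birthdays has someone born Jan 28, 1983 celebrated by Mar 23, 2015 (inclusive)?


Birth: 1983-01-28
Reference: 2015-03-23
Year difference: 2015 - 1983 = 32
Has birthday (01-28) occurred by 03-23? Yes
Age in full years: 32

32


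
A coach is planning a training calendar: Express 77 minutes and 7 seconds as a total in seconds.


Minutes: 77
Seconds: 7
Convert minutes to seconds: 77 x 60 = 4620
Add remaining seconds: 4620 + 7 = 4627

4627


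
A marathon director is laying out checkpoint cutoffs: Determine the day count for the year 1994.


Year: 1994
Check leap year rules:
Divisible by 4? No
1994 is not a leap year
Days: 365

365


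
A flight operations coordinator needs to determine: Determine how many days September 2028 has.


Month: September
Year: 2028
September is a 30-day month
Total: 30 days

30


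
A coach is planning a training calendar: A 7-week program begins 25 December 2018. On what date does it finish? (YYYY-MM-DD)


Start: 2018-12-25
Weeks to add: 7
Convert to days: 7 x 7 = 49 days
Add 49 days to 2018-12-25
Result: 2019-02-12

2019-02-12


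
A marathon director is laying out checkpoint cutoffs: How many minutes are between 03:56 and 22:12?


Start time: 03:56 = 236 minutes from midnight
End time: 22:12 = 1332 minutes from midnight
Difference: 1332 - 236 = 1096 minutes
That is 18 hours and 16 minutes

1096


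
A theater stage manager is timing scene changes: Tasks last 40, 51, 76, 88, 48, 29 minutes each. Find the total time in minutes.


Durations: 40, 51, 76, 88, 48, 29
Running sum: 40
+ 51 = 91
+ 76 = 167
+ 88 = 255
+ 48 = 303
+ 29 = 332
Total duration: 332 minutes
That is 5 hours and 32 minutes

332


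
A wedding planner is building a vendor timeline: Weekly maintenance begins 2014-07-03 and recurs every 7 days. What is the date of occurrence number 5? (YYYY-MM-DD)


First occurrence: 2014-07-03 (occurrence 1)
Each occurrence is 7 days after the previous.
Occurrence 5 is 4 weeks after the first.
4 weeks = 28 days
2014-07-03 + 28 days = 2014-07-31

2014-07-31


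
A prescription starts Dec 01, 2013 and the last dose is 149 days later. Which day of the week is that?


Start: 2013-12-01 (Sunday)
Step 1 - find target date: add 149 days
  2013-12-01 + 149 days = 2014-04-29
Step 2 - day of week:
  149 mod 7 = 2
  Sunday + 2 days -> Tuesday
Result: Tuesday (2014-04-29)

Tuesday


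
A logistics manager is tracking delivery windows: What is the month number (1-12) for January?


Calendar month order:
1. January <--
2. February
January is month number 1

1


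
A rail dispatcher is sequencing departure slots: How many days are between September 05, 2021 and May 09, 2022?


Start date: 2021-09-05
End date: 2022-05-09
Sep 2021: +26 days
Oct 2021: +31 days
Nov 2021: +30 days
... (6 more months)
Total: 246 days

246


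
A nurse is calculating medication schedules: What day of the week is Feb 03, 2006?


Date: 2006-02-03
January 1, 2006 is a Sunday
Day of year: 34
Offset from Jan 1: 33 days
33 mod 7 = 5
Result: Friday

Friday


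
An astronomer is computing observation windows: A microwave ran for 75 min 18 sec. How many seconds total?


Minutes: 75
Extra seconds: 18
Seconds per minute: 60
Minutes to seconds: 75 x 60 = 4500
Total: 4500 + 18 = 4518

4518


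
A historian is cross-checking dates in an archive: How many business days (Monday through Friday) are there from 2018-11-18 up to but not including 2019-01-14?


Start: 2018-11-18 (Sunday)
End (exclusive): 2019-01-14 (Monday)
Total calendar days: 57
Full weeks: 57 // 7 = 8 -> 40 weekdays
Remaining 1 days starting on Sunday:
  Sun(-) -> 0 weekdays
Total business days: 40 + 0 = 40

40


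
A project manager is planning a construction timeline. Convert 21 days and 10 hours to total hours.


Days: 21
Extra hours: 10
Hours per day: 24
Days to hours: 21 x 24 = 504
Total: 504 + 10 = 514

514


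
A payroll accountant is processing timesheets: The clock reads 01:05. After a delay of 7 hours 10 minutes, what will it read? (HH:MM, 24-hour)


Start time: 01:05
Adding: 7 hours 10 minutes
Minutes: 5 + 10 = 15
Hours: 1 + 7 + 0 = 8
Result: 08:15

08:15


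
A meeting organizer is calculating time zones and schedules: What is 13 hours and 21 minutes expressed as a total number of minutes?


Hours: 13
Minutes: 21
Convert hours to minutes: 13 x 60 = 780
Add remaining minutes: 780 + 21 = 801

801


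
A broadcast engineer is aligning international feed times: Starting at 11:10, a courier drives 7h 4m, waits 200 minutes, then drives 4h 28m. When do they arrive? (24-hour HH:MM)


Depart: 11:10
Leg 1: +424 min -> 18:14
Layover: +200 min -> 21:34
Leg 2: +268 min -> 02:02
Total travel: 892 minutes = 14h 52m
Arrival: 02:02

02:02


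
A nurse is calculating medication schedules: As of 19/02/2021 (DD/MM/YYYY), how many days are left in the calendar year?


Start: February 19, 2021
End: December 31, 2021
Days left in February: 9
March: 31
April: 30
May: 31
June: 30
... plus remaining months
Sum of remaining months: 306
Total: 9 + 306 = 315

315


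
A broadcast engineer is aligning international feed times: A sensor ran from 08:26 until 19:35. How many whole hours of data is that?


Start: 08:26
End: 19:35
Hour difference: 19 - 8 = 11 hours
Minute difference: 35 - 26 = 9 minutes
Total minutes: 669
Complete hours: 669 / 60 = 11 (remainder 9)

11
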